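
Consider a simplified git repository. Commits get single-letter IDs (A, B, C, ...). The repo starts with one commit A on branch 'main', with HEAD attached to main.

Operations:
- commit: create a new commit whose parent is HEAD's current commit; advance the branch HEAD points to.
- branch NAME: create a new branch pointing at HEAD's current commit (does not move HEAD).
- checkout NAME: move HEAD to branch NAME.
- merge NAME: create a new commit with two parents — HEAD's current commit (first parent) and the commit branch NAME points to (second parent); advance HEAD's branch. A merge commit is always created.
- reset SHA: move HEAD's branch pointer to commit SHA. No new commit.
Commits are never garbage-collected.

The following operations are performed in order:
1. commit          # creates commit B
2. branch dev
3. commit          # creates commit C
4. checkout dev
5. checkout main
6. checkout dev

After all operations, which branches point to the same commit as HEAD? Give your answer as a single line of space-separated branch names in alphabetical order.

After op 1 (commit): HEAD=main@B [main=B]
After op 2 (branch): HEAD=main@B [dev=B main=B]
After op 3 (commit): HEAD=main@C [dev=B main=C]
After op 4 (checkout): HEAD=dev@B [dev=B main=C]
After op 5 (checkout): HEAD=main@C [dev=B main=C]
After op 6 (checkout): HEAD=dev@B [dev=B main=C]

Answer: dev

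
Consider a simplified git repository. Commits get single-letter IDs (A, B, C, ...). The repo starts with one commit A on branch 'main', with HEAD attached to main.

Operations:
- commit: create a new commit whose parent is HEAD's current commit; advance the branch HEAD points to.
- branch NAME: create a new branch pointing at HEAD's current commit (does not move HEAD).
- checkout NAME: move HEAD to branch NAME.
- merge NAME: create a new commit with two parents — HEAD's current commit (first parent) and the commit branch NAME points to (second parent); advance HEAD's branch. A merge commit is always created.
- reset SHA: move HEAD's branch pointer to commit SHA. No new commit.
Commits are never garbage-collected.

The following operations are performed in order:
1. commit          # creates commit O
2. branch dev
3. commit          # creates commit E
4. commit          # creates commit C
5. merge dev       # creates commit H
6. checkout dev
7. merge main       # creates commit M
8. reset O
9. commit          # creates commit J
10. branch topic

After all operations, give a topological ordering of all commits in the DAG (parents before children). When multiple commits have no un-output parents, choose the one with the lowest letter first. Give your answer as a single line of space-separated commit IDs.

Answer: A O E C H J M

Derivation:
After op 1 (commit): HEAD=main@O [main=O]
After op 2 (branch): HEAD=main@O [dev=O main=O]
After op 3 (commit): HEAD=main@E [dev=O main=E]
After op 4 (commit): HEAD=main@C [dev=O main=C]
After op 5 (merge): HEAD=main@H [dev=O main=H]
After op 6 (checkout): HEAD=dev@O [dev=O main=H]
After op 7 (merge): HEAD=dev@M [dev=M main=H]
After op 8 (reset): HEAD=dev@O [dev=O main=H]
After op 9 (commit): HEAD=dev@J [dev=J main=H]
After op 10 (branch): HEAD=dev@J [dev=J main=H topic=J]
commit A: parents=[]
commit C: parents=['E']
commit E: parents=['O']
commit H: parents=['C', 'O']
commit J: parents=['O']
commit M: parents=['O', 'H']
commit O: parents=['A']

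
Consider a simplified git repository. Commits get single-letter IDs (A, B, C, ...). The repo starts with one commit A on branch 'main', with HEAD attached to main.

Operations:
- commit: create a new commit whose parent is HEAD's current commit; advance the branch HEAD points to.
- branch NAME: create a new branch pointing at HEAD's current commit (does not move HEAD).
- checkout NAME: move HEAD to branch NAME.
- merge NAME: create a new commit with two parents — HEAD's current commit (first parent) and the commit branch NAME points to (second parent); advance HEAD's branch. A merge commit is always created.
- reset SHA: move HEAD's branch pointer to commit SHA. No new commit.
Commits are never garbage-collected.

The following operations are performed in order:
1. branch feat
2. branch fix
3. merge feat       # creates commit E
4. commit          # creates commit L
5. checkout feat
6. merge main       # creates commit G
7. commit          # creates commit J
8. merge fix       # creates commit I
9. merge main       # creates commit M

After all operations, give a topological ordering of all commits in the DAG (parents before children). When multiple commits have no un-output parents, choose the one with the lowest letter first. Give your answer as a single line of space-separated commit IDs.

After op 1 (branch): HEAD=main@A [feat=A main=A]
After op 2 (branch): HEAD=main@A [feat=A fix=A main=A]
After op 3 (merge): HEAD=main@E [feat=A fix=A main=E]
After op 4 (commit): HEAD=main@L [feat=A fix=A main=L]
After op 5 (checkout): HEAD=feat@A [feat=A fix=A main=L]
After op 6 (merge): HEAD=feat@G [feat=G fix=A main=L]
After op 7 (commit): HEAD=feat@J [feat=J fix=A main=L]
After op 8 (merge): HEAD=feat@I [feat=I fix=A main=L]
After op 9 (merge): HEAD=feat@M [feat=M fix=A main=L]
commit A: parents=[]
commit E: parents=['A', 'A']
commit G: parents=['A', 'L']
commit I: parents=['J', 'A']
commit J: parents=['G']
commit L: parents=['E']
commit M: parents=['I', 'L']

Answer: A E L G J I M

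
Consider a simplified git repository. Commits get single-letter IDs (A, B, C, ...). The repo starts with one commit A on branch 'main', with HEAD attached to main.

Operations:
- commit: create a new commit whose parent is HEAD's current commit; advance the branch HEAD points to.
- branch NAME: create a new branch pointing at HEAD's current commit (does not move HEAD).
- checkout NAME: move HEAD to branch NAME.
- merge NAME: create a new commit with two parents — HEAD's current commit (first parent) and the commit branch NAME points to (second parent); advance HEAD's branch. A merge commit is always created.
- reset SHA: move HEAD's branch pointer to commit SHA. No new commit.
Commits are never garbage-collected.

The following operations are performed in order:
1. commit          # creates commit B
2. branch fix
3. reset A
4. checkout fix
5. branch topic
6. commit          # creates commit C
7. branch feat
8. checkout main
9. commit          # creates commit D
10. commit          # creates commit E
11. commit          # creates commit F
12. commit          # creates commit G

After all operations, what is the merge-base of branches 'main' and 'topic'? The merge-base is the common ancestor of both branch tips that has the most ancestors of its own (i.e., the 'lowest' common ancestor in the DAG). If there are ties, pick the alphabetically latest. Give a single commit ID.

Answer: A

Derivation:
After op 1 (commit): HEAD=main@B [main=B]
After op 2 (branch): HEAD=main@B [fix=B main=B]
After op 3 (reset): HEAD=main@A [fix=B main=A]
After op 4 (checkout): HEAD=fix@B [fix=B main=A]
After op 5 (branch): HEAD=fix@B [fix=B main=A topic=B]
After op 6 (commit): HEAD=fix@C [fix=C main=A topic=B]
After op 7 (branch): HEAD=fix@C [feat=C fix=C main=A topic=B]
After op 8 (checkout): HEAD=main@A [feat=C fix=C main=A topic=B]
After op 9 (commit): HEAD=main@D [feat=C fix=C main=D topic=B]
After op 10 (commit): HEAD=main@E [feat=C fix=C main=E topic=B]
After op 11 (commit): HEAD=main@F [feat=C fix=C main=F topic=B]
After op 12 (commit): HEAD=main@G [feat=C fix=C main=G topic=B]
ancestors(main=G): ['A', 'D', 'E', 'F', 'G']
ancestors(topic=B): ['A', 'B']
common: ['A']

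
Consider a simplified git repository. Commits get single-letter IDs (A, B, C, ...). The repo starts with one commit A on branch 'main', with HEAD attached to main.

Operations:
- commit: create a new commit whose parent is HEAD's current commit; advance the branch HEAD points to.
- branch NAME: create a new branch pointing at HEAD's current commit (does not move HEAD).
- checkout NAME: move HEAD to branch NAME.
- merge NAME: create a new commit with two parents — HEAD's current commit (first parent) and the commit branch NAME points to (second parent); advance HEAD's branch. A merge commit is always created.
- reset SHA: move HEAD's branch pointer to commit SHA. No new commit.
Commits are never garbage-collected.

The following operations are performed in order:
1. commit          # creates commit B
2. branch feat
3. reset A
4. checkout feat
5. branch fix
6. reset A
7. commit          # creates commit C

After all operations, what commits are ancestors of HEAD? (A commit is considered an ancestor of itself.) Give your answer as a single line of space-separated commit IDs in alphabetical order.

Answer: A C

Derivation:
After op 1 (commit): HEAD=main@B [main=B]
After op 2 (branch): HEAD=main@B [feat=B main=B]
After op 3 (reset): HEAD=main@A [feat=B main=A]
After op 4 (checkout): HEAD=feat@B [feat=B main=A]
After op 5 (branch): HEAD=feat@B [feat=B fix=B main=A]
After op 6 (reset): HEAD=feat@A [feat=A fix=B main=A]
After op 7 (commit): HEAD=feat@C [feat=C fix=B main=A]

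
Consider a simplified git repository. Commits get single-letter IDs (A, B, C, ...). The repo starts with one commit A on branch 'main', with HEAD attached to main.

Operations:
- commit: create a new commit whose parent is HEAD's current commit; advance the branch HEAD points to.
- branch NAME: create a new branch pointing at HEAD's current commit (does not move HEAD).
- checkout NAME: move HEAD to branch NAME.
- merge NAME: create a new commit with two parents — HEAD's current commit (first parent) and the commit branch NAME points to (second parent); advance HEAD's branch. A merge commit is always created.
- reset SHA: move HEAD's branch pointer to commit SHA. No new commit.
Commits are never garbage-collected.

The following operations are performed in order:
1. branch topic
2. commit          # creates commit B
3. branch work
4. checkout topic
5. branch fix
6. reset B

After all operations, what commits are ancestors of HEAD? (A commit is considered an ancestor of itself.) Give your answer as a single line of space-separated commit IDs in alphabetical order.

After op 1 (branch): HEAD=main@A [main=A topic=A]
After op 2 (commit): HEAD=main@B [main=B topic=A]
After op 3 (branch): HEAD=main@B [main=B topic=A work=B]
After op 4 (checkout): HEAD=topic@A [main=B topic=A work=B]
After op 5 (branch): HEAD=topic@A [fix=A main=B topic=A work=B]
After op 6 (reset): HEAD=topic@B [fix=A main=B topic=B work=B]

Answer: A B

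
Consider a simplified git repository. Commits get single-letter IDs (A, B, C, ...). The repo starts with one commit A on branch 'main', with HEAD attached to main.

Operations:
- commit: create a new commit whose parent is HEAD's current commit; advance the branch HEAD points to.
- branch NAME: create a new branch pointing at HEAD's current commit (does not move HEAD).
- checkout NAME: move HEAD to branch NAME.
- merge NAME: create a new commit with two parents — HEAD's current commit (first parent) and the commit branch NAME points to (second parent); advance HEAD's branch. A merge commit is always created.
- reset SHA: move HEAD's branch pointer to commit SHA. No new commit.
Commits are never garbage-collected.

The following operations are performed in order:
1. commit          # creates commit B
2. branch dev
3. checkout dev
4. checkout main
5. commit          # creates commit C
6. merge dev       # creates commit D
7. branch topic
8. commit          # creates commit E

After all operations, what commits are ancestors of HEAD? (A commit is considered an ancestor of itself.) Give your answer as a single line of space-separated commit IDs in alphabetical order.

Answer: A B C D E

Derivation:
After op 1 (commit): HEAD=main@B [main=B]
After op 2 (branch): HEAD=main@B [dev=B main=B]
After op 3 (checkout): HEAD=dev@B [dev=B main=B]
After op 4 (checkout): HEAD=main@B [dev=B main=B]
After op 5 (commit): HEAD=main@C [dev=B main=C]
After op 6 (merge): HEAD=main@D [dev=B main=D]
After op 7 (branch): HEAD=main@D [dev=B main=D topic=D]
After op 8 (commit): HEAD=main@E [dev=B main=E topic=D]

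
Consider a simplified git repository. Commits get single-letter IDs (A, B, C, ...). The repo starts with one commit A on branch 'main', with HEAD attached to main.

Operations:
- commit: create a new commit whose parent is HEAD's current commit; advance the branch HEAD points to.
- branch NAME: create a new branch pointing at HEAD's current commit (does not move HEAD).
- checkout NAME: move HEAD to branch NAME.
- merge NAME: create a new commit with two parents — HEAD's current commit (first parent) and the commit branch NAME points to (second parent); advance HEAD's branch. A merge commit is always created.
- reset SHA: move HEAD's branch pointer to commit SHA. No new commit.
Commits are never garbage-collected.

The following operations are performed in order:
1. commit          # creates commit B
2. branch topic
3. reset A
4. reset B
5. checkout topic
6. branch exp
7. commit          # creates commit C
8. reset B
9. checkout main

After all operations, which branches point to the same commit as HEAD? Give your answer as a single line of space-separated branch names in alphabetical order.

After op 1 (commit): HEAD=main@B [main=B]
After op 2 (branch): HEAD=main@B [main=B topic=B]
After op 3 (reset): HEAD=main@A [main=A topic=B]
After op 4 (reset): HEAD=main@B [main=B topic=B]
After op 5 (checkout): HEAD=topic@B [main=B topic=B]
After op 6 (branch): HEAD=topic@B [exp=B main=B topic=B]
After op 7 (commit): HEAD=topic@C [exp=B main=B topic=C]
After op 8 (reset): HEAD=topic@B [exp=B main=B topic=B]
After op 9 (checkout): HEAD=main@B [exp=B main=B topic=B]

Answer: exp main topic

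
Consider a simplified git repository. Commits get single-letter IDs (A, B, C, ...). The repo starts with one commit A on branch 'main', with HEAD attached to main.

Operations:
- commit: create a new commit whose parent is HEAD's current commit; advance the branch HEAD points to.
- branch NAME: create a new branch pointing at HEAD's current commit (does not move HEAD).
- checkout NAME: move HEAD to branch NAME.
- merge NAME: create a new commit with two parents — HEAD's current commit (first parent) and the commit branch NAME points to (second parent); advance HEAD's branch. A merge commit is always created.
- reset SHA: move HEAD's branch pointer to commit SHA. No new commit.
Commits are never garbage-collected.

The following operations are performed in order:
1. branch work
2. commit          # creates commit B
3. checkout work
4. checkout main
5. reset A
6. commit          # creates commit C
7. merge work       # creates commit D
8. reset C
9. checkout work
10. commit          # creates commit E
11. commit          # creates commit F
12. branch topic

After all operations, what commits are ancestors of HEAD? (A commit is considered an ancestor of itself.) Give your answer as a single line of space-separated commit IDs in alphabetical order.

Answer: A E F

Derivation:
After op 1 (branch): HEAD=main@A [main=A work=A]
After op 2 (commit): HEAD=main@B [main=B work=A]
After op 3 (checkout): HEAD=work@A [main=B work=A]
After op 4 (checkout): HEAD=main@B [main=B work=A]
After op 5 (reset): HEAD=main@A [main=A work=A]
After op 6 (commit): HEAD=main@C [main=C work=A]
After op 7 (merge): HEAD=main@D [main=D work=A]
After op 8 (reset): HEAD=main@C [main=C work=A]
After op 9 (checkout): HEAD=work@A [main=C work=A]
After op 10 (commit): HEAD=work@E [main=C work=E]
After op 11 (commit): HEAD=work@F [main=C work=F]
After op 12 (branch): HEAD=work@F [main=C topic=F work=F]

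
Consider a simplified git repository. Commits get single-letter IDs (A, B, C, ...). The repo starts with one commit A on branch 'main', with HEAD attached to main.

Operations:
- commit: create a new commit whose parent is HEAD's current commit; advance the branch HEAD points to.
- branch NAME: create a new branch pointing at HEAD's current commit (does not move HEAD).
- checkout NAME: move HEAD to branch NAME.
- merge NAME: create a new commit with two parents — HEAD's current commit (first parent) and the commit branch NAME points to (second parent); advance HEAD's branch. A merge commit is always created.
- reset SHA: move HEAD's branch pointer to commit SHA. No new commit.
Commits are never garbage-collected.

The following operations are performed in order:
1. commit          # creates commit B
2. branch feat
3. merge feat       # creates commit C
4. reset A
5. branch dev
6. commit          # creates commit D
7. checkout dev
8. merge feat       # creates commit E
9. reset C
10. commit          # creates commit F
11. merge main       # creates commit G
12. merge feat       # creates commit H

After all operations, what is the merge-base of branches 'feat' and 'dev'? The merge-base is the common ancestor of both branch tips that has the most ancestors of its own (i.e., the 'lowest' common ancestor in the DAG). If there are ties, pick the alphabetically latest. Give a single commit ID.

Answer: B

Derivation:
After op 1 (commit): HEAD=main@B [main=B]
After op 2 (branch): HEAD=main@B [feat=B main=B]
After op 3 (merge): HEAD=main@C [feat=B main=C]
After op 4 (reset): HEAD=main@A [feat=B main=A]
After op 5 (branch): HEAD=main@A [dev=A feat=B main=A]
After op 6 (commit): HEAD=main@D [dev=A feat=B main=D]
After op 7 (checkout): HEAD=dev@A [dev=A feat=B main=D]
After op 8 (merge): HEAD=dev@E [dev=E feat=B main=D]
After op 9 (reset): HEAD=dev@C [dev=C feat=B main=D]
After op 10 (commit): HEAD=dev@F [dev=F feat=B main=D]
After op 11 (merge): HEAD=dev@G [dev=G feat=B main=D]
After op 12 (merge): HEAD=dev@H [dev=H feat=B main=D]
ancestors(feat=B): ['A', 'B']
ancestors(dev=H): ['A', 'B', 'C', 'D', 'F', 'G', 'H']
common: ['A', 'B']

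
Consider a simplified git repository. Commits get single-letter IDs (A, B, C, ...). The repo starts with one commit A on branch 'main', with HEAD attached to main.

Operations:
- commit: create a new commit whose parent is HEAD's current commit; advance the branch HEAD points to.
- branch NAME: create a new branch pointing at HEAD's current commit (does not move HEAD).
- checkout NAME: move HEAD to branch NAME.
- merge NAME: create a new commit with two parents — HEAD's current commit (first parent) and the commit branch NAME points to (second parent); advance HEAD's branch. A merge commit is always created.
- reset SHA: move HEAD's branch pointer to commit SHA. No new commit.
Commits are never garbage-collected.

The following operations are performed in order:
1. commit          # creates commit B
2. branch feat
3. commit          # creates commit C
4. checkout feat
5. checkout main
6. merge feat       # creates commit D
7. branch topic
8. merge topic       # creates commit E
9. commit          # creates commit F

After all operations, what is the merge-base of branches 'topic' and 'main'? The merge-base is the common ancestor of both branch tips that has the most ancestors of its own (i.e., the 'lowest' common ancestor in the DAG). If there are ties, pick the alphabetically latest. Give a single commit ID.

After op 1 (commit): HEAD=main@B [main=B]
After op 2 (branch): HEAD=main@B [feat=B main=B]
After op 3 (commit): HEAD=main@C [feat=B main=C]
After op 4 (checkout): HEAD=feat@B [feat=B main=C]
After op 5 (checkout): HEAD=main@C [feat=B main=C]
After op 6 (merge): HEAD=main@D [feat=B main=D]
After op 7 (branch): HEAD=main@D [feat=B main=D topic=D]
After op 8 (merge): HEAD=main@E [feat=B main=E topic=D]
After op 9 (commit): HEAD=main@F [feat=B main=F topic=D]
ancestors(topic=D): ['A', 'B', 'C', 'D']
ancestors(main=F): ['A', 'B', 'C', 'D', 'E', 'F']
common: ['A', 'B', 'C', 'D']

Answer: D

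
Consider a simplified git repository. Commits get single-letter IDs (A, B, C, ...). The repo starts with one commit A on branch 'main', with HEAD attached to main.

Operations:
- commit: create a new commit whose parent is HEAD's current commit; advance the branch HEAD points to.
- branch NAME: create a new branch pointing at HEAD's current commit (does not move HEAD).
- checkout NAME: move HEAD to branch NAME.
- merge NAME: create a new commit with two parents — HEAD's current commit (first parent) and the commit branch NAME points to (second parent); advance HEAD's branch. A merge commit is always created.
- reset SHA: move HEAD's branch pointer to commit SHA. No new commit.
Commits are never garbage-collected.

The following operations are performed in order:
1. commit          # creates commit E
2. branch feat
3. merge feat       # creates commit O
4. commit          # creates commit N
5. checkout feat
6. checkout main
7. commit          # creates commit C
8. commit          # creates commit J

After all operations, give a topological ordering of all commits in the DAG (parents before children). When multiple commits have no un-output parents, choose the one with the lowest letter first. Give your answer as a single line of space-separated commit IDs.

Answer: A E O N C J

Derivation:
After op 1 (commit): HEAD=main@E [main=E]
After op 2 (branch): HEAD=main@E [feat=E main=E]
After op 3 (merge): HEAD=main@O [feat=E main=O]
After op 4 (commit): HEAD=main@N [feat=E main=N]
After op 5 (checkout): HEAD=feat@E [feat=E main=N]
After op 6 (checkout): HEAD=main@N [feat=E main=N]
After op 7 (commit): HEAD=main@C [feat=E main=C]
After op 8 (commit): HEAD=main@J [feat=E main=J]
commit A: parents=[]
commit C: parents=['N']
commit E: parents=['A']
commit J: parents=['C']
commit N: parents=['O']
commit O: parents=['E', 'E']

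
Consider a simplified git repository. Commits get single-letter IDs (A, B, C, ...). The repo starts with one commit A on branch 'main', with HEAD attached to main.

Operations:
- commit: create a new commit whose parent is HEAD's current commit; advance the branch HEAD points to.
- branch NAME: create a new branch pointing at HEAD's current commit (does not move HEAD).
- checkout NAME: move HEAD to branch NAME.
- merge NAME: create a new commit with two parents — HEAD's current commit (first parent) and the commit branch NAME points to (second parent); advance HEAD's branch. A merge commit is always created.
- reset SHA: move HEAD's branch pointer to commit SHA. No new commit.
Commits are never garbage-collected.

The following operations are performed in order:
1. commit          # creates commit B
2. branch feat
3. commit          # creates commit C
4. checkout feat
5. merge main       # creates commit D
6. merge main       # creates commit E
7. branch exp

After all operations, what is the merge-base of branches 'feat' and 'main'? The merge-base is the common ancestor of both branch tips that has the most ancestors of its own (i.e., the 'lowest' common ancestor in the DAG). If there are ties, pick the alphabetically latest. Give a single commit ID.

Answer: C

Derivation:
After op 1 (commit): HEAD=main@B [main=B]
After op 2 (branch): HEAD=main@B [feat=B main=B]
After op 3 (commit): HEAD=main@C [feat=B main=C]
After op 4 (checkout): HEAD=feat@B [feat=B main=C]
After op 5 (merge): HEAD=feat@D [feat=D main=C]
After op 6 (merge): HEAD=feat@E [feat=E main=C]
After op 7 (branch): HEAD=feat@E [exp=E feat=E main=C]
ancestors(feat=E): ['A', 'B', 'C', 'D', 'E']
ancestors(main=C): ['A', 'B', 'C']
common: ['A', 'B', 'C']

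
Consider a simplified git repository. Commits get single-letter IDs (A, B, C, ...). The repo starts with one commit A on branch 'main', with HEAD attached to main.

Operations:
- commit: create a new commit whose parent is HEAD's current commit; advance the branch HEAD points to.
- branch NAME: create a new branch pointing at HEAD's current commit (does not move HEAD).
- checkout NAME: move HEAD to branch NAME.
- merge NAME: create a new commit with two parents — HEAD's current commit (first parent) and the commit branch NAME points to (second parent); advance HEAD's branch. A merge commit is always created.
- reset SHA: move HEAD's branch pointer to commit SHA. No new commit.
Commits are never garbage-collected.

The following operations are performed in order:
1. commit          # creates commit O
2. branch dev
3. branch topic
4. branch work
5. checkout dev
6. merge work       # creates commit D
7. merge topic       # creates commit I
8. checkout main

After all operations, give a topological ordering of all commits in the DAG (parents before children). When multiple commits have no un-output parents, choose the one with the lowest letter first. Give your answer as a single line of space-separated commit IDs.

Answer: A O D I

Derivation:
After op 1 (commit): HEAD=main@O [main=O]
After op 2 (branch): HEAD=main@O [dev=O main=O]
After op 3 (branch): HEAD=main@O [dev=O main=O topic=O]
After op 4 (branch): HEAD=main@O [dev=O main=O topic=O work=O]
After op 5 (checkout): HEAD=dev@O [dev=O main=O topic=O work=O]
After op 6 (merge): HEAD=dev@D [dev=D main=O topic=O work=O]
After op 7 (merge): HEAD=dev@I [dev=I main=O topic=O work=O]
After op 8 (checkout): HEAD=main@O [dev=I main=O topic=O work=O]
commit A: parents=[]
commit D: parents=['O', 'O']
commit I: parents=['D', 'O']
commit O: parents=['A']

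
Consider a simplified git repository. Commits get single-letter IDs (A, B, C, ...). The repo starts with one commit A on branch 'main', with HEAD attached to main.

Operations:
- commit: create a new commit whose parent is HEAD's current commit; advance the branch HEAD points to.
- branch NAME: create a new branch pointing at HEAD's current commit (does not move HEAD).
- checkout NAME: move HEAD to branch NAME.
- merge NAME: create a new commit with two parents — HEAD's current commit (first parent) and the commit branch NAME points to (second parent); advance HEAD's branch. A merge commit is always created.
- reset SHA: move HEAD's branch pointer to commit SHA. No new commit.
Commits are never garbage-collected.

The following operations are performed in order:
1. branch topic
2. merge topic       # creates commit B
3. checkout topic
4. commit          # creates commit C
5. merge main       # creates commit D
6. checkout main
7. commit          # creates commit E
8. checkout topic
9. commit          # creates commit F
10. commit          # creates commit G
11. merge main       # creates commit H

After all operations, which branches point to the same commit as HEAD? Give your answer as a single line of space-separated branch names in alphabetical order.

After op 1 (branch): HEAD=main@A [main=A topic=A]
After op 2 (merge): HEAD=main@B [main=B topic=A]
After op 3 (checkout): HEAD=topic@A [main=B topic=A]
After op 4 (commit): HEAD=topic@C [main=B topic=C]
After op 5 (merge): HEAD=topic@D [main=B topic=D]
After op 6 (checkout): HEAD=main@B [main=B topic=D]
After op 7 (commit): HEAD=main@E [main=E topic=D]
After op 8 (checkout): HEAD=topic@D [main=E topic=D]
After op 9 (commit): HEAD=topic@F [main=E topic=F]
After op 10 (commit): HEAD=topic@G [main=E topic=G]
After op 11 (merge): HEAD=topic@H [main=E topic=H]

Answer: topic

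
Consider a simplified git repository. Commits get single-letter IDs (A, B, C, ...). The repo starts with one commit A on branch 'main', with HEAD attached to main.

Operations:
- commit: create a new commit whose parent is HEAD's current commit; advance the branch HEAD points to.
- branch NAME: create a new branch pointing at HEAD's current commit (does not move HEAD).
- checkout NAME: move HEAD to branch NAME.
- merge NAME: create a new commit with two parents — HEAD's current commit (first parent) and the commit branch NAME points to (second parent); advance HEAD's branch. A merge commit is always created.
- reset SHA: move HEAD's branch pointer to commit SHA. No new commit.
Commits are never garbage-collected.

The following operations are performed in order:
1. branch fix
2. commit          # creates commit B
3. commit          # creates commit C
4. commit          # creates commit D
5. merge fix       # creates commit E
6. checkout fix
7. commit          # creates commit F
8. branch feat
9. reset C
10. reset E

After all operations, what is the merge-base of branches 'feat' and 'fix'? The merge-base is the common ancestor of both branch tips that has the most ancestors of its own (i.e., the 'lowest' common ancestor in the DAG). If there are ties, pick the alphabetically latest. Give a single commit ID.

Answer: A

Derivation:
After op 1 (branch): HEAD=main@A [fix=A main=A]
After op 2 (commit): HEAD=main@B [fix=A main=B]
After op 3 (commit): HEAD=main@C [fix=A main=C]
After op 4 (commit): HEAD=main@D [fix=A main=D]
After op 5 (merge): HEAD=main@E [fix=A main=E]
After op 6 (checkout): HEAD=fix@A [fix=A main=E]
After op 7 (commit): HEAD=fix@F [fix=F main=E]
After op 8 (branch): HEAD=fix@F [feat=F fix=F main=E]
After op 9 (reset): HEAD=fix@C [feat=F fix=C main=E]
After op 10 (reset): HEAD=fix@E [feat=F fix=E main=E]
ancestors(feat=F): ['A', 'F']
ancestors(fix=E): ['A', 'B', 'C', 'D', 'E']
common: ['A']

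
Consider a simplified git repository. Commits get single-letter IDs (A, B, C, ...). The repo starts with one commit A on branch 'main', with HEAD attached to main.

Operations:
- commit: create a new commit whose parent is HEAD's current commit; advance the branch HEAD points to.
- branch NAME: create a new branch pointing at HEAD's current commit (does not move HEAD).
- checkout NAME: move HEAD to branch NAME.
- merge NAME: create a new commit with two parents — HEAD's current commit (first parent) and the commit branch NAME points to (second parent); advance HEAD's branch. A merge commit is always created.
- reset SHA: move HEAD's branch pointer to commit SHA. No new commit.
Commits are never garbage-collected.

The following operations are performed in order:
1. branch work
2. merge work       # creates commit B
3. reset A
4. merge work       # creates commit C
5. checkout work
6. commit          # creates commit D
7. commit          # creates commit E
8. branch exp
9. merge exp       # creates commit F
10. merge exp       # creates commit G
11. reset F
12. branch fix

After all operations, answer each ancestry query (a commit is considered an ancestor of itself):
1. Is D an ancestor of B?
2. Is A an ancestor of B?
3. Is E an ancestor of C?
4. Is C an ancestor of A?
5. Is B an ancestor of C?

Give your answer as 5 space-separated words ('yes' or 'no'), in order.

Answer: no yes no no no

Derivation:
After op 1 (branch): HEAD=main@A [main=A work=A]
After op 2 (merge): HEAD=main@B [main=B work=A]
After op 3 (reset): HEAD=main@A [main=A work=A]
After op 4 (merge): HEAD=main@C [main=C work=A]
After op 5 (checkout): HEAD=work@A [main=C work=A]
After op 6 (commit): HEAD=work@D [main=C work=D]
After op 7 (commit): HEAD=work@E [main=C work=E]
After op 8 (branch): HEAD=work@E [exp=E main=C work=E]
After op 9 (merge): HEAD=work@F [exp=E main=C work=F]
After op 10 (merge): HEAD=work@G [exp=E main=C work=G]
After op 11 (reset): HEAD=work@F [exp=E main=C work=F]
After op 12 (branch): HEAD=work@F [exp=E fix=F main=C work=F]
ancestors(B) = {A,B}; D in? no
ancestors(B) = {A,B}; A in? yes
ancestors(C) = {A,C}; E in? no
ancestors(A) = {A}; C in? no
ancestors(C) = {A,C}; B in? no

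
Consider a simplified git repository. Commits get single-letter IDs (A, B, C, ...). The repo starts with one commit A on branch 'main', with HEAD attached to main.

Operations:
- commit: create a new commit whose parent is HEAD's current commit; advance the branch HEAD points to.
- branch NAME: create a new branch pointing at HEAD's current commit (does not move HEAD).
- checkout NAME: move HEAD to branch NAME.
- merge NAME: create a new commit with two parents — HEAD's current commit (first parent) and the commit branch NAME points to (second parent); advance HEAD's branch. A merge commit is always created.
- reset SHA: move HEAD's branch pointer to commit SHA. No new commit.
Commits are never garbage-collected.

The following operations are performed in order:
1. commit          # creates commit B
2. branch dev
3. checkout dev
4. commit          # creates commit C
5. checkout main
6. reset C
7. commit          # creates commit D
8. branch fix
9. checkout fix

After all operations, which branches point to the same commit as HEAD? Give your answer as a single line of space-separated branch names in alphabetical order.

After op 1 (commit): HEAD=main@B [main=B]
After op 2 (branch): HEAD=main@B [dev=B main=B]
After op 3 (checkout): HEAD=dev@B [dev=B main=B]
After op 4 (commit): HEAD=dev@C [dev=C main=B]
After op 5 (checkout): HEAD=main@B [dev=C main=B]
After op 6 (reset): HEAD=main@C [dev=C main=C]
After op 7 (commit): HEAD=main@D [dev=C main=D]
After op 8 (branch): HEAD=main@D [dev=C fix=D main=D]
After op 9 (checkout): HEAD=fix@D [dev=C fix=D main=D]

Answer: fix main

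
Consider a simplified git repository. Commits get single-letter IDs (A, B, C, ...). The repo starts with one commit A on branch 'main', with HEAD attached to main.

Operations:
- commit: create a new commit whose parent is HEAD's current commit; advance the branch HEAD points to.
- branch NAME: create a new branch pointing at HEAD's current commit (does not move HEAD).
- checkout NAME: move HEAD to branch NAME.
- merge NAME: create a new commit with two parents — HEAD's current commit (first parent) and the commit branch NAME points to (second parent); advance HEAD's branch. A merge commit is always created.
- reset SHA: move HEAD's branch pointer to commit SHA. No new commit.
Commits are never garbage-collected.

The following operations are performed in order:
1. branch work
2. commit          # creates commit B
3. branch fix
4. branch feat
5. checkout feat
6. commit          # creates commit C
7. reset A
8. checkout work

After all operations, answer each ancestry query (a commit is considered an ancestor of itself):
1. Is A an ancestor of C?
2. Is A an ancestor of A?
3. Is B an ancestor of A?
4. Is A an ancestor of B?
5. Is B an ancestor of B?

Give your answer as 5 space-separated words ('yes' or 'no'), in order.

After op 1 (branch): HEAD=main@A [main=A work=A]
After op 2 (commit): HEAD=main@B [main=B work=A]
After op 3 (branch): HEAD=main@B [fix=B main=B work=A]
After op 4 (branch): HEAD=main@B [feat=B fix=B main=B work=A]
After op 5 (checkout): HEAD=feat@B [feat=B fix=B main=B work=A]
After op 6 (commit): HEAD=feat@C [feat=C fix=B main=B work=A]
After op 7 (reset): HEAD=feat@A [feat=A fix=B main=B work=A]
After op 8 (checkout): HEAD=work@A [feat=A fix=B main=B work=A]
ancestors(C) = {A,B,C}; A in? yes
ancestors(A) = {A}; A in? yes
ancestors(A) = {A}; B in? no
ancestors(B) = {A,B}; A in? yes
ancestors(B) = {A,B}; B in? yes

Answer: yes yes no yes yes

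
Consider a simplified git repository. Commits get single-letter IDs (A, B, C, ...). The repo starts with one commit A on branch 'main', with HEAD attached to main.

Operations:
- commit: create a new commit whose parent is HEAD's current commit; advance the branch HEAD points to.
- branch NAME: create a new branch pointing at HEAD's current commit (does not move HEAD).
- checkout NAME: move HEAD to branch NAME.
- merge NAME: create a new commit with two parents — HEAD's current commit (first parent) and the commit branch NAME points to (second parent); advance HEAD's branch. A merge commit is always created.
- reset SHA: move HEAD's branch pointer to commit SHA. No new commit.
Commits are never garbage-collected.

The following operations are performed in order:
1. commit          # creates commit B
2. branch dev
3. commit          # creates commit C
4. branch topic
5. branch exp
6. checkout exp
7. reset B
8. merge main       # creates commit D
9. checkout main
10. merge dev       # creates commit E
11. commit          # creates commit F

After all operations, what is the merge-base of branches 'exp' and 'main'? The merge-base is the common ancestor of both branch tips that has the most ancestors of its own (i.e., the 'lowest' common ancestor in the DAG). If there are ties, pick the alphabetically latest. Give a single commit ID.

After op 1 (commit): HEAD=main@B [main=B]
After op 2 (branch): HEAD=main@B [dev=B main=B]
After op 3 (commit): HEAD=main@C [dev=B main=C]
After op 4 (branch): HEAD=main@C [dev=B main=C topic=C]
After op 5 (branch): HEAD=main@C [dev=B exp=C main=C topic=C]
After op 6 (checkout): HEAD=exp@C [dev=B exp=C main=C topic=C]
After op 7 (reset): HEAD=exp@B [dev=B exp=B main=C topic=C]
After op 8 (merge): HEAD=exp@D [dev=B exp=D main=C topic=C]
After op 9 (checkout): HEAD=main@C [dev=B exp=D main=C topic=C]
After op 10 (merge): HEAD=main@E [dev=B exp=D main=E topic=C]
After op 11 (commit): HEAD=main@F [dev=B exp=D main=F topic=C]
ancestors(exp=D): ['A', 'B', 'C', 'D']
ancestors(main=F): ['A', 'B', 'C', 'E', 'F']
common: ['A', 'B', 'C']

Answer: C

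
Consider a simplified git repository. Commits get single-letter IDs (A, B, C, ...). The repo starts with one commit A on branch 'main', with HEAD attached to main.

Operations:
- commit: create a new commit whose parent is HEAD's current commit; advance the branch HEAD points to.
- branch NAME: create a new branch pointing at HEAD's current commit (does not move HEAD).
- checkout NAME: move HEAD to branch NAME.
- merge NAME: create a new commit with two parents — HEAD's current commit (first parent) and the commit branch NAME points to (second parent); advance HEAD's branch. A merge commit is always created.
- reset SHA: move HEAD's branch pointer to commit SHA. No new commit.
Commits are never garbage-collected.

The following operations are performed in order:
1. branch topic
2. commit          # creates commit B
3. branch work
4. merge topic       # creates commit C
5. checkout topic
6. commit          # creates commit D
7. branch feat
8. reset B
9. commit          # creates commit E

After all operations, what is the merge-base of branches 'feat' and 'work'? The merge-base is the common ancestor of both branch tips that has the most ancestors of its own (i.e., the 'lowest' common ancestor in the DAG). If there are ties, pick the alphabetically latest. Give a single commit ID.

Answer: A

Derivation:
After op 1 (branch): HEAD=main@A [main=A topic=A]
After op 2 (commit): HEAD=main@B [main=B topic=A]
After op 3 (branch): HEAD=main@B [main=B topic=A work=B]
After op 4 (merge): HEAD=main@C [main=C topic=A work=B]
After op 5 (checkout): HEAD=topic@A [main=C topic=A work=B]
After op 6 (commit): HEAD=topic@D [main=C topic=D work=B]
After op 7 (branch): HEAD=topic@D [feat=D main=C topic=D work=B]
After op 8 (reset): HEAD=topic@B [feat=D main=C topic=B work=B]
After op 9 (commit): HEAD=topic@E [feat=D main=C topic=E work=B]
ancestors(feat=D): ['A', 'D']
ancestors(work=B): ['A', 'B']
common: ['A']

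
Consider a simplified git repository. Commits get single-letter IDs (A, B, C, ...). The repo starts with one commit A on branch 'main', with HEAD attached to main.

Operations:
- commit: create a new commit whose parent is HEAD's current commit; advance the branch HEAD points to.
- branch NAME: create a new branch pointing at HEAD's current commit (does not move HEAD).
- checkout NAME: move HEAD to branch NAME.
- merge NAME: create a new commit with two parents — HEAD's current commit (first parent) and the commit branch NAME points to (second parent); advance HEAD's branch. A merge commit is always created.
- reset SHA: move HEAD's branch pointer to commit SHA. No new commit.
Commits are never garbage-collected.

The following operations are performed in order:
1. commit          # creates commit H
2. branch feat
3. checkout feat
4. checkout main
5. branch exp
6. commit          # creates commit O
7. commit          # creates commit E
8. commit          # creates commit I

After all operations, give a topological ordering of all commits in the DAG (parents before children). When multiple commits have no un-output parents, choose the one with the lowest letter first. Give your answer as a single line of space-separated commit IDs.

Answer: A H O E I

Derivation:
After op 1 (commit): HEAD=main@H [main=H]
After op 2 (branch): HEAD=main@H [feat=H main=H]
After op 3 (checkout): HEAD=feat@H [feat=H main=H]
After op 4 (checkout): HEAD=main@H [feat=H main=H]
After op 5 (branch): HEAD=main@H [exp=H feat=H main=H]
After op 6 (commit): HEAD=main@O [exp=H feat=H main=O]
After op 7 (commit): HEAD=main@E [exp=H feat=H main=E]
After op 8 (commit): HEAD=main@I [exp=H feat=H main=I]
commit A: parents=[]
commit E: parents=['O']
commit H: parents=['A']
commit I: parents=['E']
commit O: parents=['H']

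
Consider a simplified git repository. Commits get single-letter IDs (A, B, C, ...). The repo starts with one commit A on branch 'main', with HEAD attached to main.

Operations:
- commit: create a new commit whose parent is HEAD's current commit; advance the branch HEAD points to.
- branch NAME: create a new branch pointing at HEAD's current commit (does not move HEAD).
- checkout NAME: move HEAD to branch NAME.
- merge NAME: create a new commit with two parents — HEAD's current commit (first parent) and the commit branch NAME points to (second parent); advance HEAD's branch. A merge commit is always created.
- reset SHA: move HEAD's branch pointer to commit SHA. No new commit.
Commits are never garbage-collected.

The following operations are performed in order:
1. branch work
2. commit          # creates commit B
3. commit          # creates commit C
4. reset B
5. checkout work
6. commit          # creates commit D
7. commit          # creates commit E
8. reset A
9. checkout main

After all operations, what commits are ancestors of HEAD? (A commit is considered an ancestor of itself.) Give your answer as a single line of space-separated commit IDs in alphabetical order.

After op 1 (branch): HEAD=main@A [main=A work=A]
After op 2 (commit): HEAD=main@B [main=B work=A]
After op 3 (commit): HEAD=main@C [main=C work=A]
After op 4 (reset): HEAD=main@B [main=B work=A]
After op 5 (checkout): HEAD=work@A [main=B work=A]
After op 6 (commit): HEAD=work@D [main=B work=D]
After op 7 (commit): HEAD=work@E [main=B work=E]
After op 8 (reset): HEAD=work@A [main=B work=A]
After op 9 (checkout): HEAD=main@B [main=B work=A]

Answer: A B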